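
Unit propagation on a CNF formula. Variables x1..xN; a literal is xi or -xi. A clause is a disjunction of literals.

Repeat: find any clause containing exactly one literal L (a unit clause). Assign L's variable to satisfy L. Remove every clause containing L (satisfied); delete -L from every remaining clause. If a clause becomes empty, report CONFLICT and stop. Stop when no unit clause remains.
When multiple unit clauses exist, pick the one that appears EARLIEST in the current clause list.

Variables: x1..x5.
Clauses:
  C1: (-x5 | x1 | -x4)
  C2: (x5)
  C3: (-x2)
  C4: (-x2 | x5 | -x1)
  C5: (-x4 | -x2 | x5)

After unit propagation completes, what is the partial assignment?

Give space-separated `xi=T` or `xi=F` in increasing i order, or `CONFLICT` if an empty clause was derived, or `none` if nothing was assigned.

unit clause [5] forces x5=T; simplify:
  drop -5 from [-5, 1, -4] -> [1, -4]
  satisfied 3 clause(s); 2 remain; assigned so far: [5]
unit clause [-2] forces x2=F; simplify:
  satisfied 1 clause(s); 1 remain; assigned so far: [2, 5]

Answer: x2=F x5=T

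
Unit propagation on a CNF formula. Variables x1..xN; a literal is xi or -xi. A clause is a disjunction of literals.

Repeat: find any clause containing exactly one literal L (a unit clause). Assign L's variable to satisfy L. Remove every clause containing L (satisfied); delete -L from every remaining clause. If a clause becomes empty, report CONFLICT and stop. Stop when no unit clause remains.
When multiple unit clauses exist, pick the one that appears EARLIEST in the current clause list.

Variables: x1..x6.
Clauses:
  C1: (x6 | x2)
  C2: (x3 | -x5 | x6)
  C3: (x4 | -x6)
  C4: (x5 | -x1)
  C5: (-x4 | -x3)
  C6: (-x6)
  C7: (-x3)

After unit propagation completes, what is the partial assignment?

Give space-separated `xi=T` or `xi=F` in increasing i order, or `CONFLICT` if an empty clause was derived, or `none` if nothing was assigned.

Answer: x1=F x2=T x3=F x5=F x6=F

Derivation:
unit clause [-6] forces x6=F; simplify:
  drop 6 from [6, 2] -> [2]
  drop 6 from [3, -5, 6] -> [3, -5]
  satisfied 2 clause(s); 5 remain; assigned so far: [6]
unit clause [2] forces x2=T; simplify:
  satisfied 1 clause(s); 4 remain; assigned so far: [2, 6]
unit clause [-3] forces x3=F; simplify:
  drop 3 from [3, -5] -> [-5]
  satisfied 2 clause(s); 2 remain; assigned so far: [2, 3, 6]
unit clause [-5] forces x5=F; simplify:
  drop 5 from [5, -1] -> [-1]
  satisfied 1 clause(s); 1 remain; assigned so far: [2, 3, 5, 6]
unit clause [-1] forces x1=F; simplify:
  satisfied 1 clause(s); 0 remain; assigned so far: [1, 2, 3, 5, 6]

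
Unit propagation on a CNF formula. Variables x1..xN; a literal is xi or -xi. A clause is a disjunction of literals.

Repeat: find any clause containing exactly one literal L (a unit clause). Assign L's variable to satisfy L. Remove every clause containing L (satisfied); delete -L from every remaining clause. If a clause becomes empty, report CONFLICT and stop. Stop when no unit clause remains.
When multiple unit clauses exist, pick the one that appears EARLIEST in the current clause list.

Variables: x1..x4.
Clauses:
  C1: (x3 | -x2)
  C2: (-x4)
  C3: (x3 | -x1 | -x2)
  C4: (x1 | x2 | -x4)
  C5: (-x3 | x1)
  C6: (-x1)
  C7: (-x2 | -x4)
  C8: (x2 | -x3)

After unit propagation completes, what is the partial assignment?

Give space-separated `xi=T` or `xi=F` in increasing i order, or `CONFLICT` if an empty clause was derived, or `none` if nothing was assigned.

Answer: x1=F x2=F x3=F x4=F

Derivation:
unit clause [-4] forces x4=F; simplify:
  satisfied 3 clause(s); 5 remain; assigned so far: [4]
unit clause [-1] forces x1=F; simplify:
  drop 1 from [-3, 1] -> [-3]
  satisfied 2 clause(s); 3 remain; assigned so far: [1, 4]
unit clause [-3] forces x3=F; simplify:
  drop 3 from [3, -2] -> [-2]
  satisfied 2 clause(s); 1 remain; assigned so far: [1, 3, 4]
unit clause [-2] forces x2=F; simplify:
  satisfied 1 clause(s); 0 remain; assigned so far: [1, 2, 3, 4]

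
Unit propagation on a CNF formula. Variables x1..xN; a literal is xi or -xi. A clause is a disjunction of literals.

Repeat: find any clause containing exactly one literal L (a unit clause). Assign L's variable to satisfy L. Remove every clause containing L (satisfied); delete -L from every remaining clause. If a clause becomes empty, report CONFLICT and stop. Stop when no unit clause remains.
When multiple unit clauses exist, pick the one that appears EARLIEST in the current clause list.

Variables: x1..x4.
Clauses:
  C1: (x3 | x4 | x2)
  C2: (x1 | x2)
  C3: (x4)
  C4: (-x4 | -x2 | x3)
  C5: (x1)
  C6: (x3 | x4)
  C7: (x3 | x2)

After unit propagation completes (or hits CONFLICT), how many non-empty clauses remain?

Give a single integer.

Answer: 2

Derivation:
unit clause [4] forces x4=T; simplify:
  drop -4 from [-4, -2, 3] -> [-2, 3]
  satisfied 3 clause(s); 4 remain; assigned so far: [4]
unit clause [1] forces x1=T; simplify:
  satisfied 2 clause(s); 2 remain; assigned so far: [1, 4]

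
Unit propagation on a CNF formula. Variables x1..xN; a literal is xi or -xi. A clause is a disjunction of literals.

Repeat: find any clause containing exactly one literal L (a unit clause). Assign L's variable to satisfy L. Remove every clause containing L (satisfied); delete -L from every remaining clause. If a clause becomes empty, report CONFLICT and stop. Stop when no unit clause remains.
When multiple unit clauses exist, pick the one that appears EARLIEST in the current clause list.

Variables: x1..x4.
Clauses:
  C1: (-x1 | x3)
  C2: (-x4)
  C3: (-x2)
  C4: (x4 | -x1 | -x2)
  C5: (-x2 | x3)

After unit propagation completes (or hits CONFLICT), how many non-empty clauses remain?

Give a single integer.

unit clause [-4] forces x4=F; simplify:
  drop 4 from [4, -1, -2] -> [-1, -2]
  satisfied 1 clause(s); 4 remain; assigned so far: [4]
unit clause [-2] forces x2=F; simplify:
  satisfied 3 clause(s); 1 remain; assigned so far: [2, 4]

Answer: 1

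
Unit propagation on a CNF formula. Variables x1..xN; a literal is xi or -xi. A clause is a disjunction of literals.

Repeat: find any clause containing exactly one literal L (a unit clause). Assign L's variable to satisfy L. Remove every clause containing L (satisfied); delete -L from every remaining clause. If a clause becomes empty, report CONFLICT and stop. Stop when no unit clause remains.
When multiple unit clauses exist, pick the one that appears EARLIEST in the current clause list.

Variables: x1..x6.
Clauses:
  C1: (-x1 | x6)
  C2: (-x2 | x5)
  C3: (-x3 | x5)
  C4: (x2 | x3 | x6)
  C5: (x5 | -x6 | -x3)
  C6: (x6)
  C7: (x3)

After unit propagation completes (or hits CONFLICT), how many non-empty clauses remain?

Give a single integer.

Answer: 0

Derivation:
unit clause [6] forces x6=T; simplify:
  drop -6 from [5, -6, -3] -> [5, -3]
  satisfied 3 clause(s); 4 remain; assigned so far: [6]
unit clause [3] forces x3=T; simplify:
  drop -3 from [-3, 5] -> [5]
  drop -3 from [5, -3] -> [5]
  satisfied 1 clause(s); 3 remain; assigned so far: [3, 6]
unit clause [5] forces x5=T; simplify:
  satisfied 3 clause(s); 0 remain; assigned so far: [3, 5, 6]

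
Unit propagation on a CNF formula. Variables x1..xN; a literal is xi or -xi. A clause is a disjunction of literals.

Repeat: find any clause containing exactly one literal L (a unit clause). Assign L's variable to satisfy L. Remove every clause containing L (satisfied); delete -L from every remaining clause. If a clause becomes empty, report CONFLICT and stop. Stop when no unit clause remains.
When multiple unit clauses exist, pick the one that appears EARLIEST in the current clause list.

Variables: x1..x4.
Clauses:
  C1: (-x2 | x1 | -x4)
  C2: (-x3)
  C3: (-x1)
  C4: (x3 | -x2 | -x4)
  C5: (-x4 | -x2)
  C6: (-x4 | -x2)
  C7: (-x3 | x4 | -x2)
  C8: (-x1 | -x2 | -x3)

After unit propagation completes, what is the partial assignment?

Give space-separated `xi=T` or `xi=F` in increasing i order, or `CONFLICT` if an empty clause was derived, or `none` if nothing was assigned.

Answer: x1=F x3=F

Derivation:
unit clause [-3] forces x3=F; simplify:
  drop 3 from [3, -2, -4] -> [-2, -4]
  satisfied 3 clause(s); 5 remain; assigned so far: [3]
unit clause [-1] forces x1=F; simplify:
  drop 1 from [-2, 1, -4] -> [-2, -4]
  satisfied 1 clause(s); 4 remain; assigned so far: [1, 3]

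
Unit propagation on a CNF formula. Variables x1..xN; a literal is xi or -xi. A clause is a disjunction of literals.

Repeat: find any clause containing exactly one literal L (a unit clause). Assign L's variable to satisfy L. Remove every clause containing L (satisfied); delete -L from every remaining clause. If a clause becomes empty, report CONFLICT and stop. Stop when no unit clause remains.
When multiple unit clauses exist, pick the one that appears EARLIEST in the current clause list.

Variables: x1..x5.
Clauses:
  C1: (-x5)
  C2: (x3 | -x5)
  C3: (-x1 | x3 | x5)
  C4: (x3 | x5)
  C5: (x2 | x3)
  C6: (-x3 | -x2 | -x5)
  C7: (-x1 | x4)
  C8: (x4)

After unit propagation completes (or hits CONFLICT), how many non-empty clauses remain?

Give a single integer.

unit clause [-5] forces x5=F; simplify:
  drop 5 from [-1, 3, 5] -> [-1, 3]
  drop 5 from [3, 5] -> [3]
  satisfied 3 clause(s); 5 remain; assigned so far: [5]
unit clause [3] forces x3=T; simplify:
  satisfied 3 clause(s); 2 remain; assigned so far: [3, 5]
unit clause [4] forces x4=T; simplify:
  satisfied 2 clause(s); 0 remain; assigned so far: [3, 4, 5]

Answer: 0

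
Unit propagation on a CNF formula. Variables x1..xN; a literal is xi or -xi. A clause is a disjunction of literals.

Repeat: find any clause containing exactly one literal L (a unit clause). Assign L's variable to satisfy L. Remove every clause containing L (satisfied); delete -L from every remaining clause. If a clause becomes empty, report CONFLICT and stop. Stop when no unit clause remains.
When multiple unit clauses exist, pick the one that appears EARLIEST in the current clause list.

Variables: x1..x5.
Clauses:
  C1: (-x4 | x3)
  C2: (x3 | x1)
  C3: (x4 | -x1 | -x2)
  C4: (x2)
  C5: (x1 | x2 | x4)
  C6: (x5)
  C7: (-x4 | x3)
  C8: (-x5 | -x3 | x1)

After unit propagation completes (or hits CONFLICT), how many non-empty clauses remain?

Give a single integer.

unit clause [2] forces x2=T; simplify:
  drop -2 from [4, -1, -2] -> [4, -1]
  satisfied 2 clause(s); 6 remain; assigned so far: [2]
unit clause [5] forces x5=T; simplify:
  drop -5 from [-5, -3, 1] -> [-3, 1]
  satisfied 1 clause(s); 5 remain; assigned so far: [2, 5]

Answer: 5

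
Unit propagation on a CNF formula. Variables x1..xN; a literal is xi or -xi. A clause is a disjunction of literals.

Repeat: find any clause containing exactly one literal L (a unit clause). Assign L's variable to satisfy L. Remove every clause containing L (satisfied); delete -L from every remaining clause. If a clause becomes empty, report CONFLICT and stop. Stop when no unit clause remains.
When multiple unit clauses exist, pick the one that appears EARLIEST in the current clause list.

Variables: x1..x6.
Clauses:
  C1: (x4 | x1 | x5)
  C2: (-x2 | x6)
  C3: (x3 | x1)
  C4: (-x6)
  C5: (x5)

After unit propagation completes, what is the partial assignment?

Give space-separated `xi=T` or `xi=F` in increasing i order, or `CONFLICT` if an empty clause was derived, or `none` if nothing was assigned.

unit clause [-6] forces x6=F; simplify:
  drop 6 from [-2, 6] -> [-2]
  satisfied 1 clause(s); 4 remain; assigned so far: [6]
unit clause [-2] forces x2=F; simplify:
  satisfied 1 clause(s); 3 remain; assigned so far: [2, 6]
unit clause [5] forces x5=T; simplify:
  satisfied 2 clause(s); 1 remain; assigned so far: [2, 5, 6]

Answer: x2=F x5=T x6=F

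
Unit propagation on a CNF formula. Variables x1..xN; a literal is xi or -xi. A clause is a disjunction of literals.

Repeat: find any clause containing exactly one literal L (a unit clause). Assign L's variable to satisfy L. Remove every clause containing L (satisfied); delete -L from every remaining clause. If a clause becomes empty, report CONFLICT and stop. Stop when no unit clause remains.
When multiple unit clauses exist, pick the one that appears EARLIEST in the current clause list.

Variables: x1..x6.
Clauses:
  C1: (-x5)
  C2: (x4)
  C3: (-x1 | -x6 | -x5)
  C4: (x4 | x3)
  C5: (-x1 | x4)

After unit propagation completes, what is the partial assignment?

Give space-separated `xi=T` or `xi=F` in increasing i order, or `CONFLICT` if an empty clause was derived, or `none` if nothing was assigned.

unit clause [-5] forces x5=F; simplify:
  satisfied 2 clause(s); 3 remain; assigned so far: [5]
unit clause [4] forces x4=T; simplify:
  satisfied 3 clause(s); 0 remain; assigned so far: [4, 5]

Answer: x4=T x5=F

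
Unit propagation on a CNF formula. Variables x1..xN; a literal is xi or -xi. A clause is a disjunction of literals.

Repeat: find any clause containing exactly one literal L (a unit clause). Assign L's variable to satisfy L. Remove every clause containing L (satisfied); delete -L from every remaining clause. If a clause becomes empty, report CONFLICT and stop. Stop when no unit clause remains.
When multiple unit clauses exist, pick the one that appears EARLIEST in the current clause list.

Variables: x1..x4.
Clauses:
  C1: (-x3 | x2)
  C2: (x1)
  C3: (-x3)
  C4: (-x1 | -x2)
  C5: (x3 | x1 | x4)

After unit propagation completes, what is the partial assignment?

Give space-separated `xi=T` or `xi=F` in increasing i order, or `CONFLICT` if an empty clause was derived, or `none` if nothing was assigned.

unit clause [1] forces x1=T; simplify:
  drop -1 from [-1, -2] -> [-2]
  satisfied 2 clause(s); 3 remain; assigned so far: [1]
unit clause [-3] forces x3=F; simplify:
  satisfied 2 clause(s); 1 remain; assigned so far: [1, 3]
unit clause [-2] forces x2=F; simplify:
  satisfied 1 clause(s); 0 remain; assigned so far: [1, 2, 3]

Answer: x1=T x2=F x3=F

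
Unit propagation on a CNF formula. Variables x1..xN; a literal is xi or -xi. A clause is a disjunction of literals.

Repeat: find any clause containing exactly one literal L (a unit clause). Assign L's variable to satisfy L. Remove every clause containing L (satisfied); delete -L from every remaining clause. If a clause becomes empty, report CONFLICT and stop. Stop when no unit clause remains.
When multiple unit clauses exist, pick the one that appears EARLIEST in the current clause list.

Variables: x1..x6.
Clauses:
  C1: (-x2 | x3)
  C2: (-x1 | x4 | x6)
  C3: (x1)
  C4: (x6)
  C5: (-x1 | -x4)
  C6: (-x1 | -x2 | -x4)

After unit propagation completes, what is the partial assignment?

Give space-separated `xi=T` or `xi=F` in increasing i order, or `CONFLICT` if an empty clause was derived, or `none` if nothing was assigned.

Answer: x1=T x4=F x6=T

Derivation:
unit clause [1] forces x1=T; simplify:
  drop -1 from [-1, 4, 6] -> [4, 6]
  drop -1 from [-1, -4] -> [-4]
  drop -1 from [-1, -2, -4] -> [-2, -4]
  satisfied 1 clause(s); 5 remain; assigned so far: [1]
unit clause [6] forces x6=T; simplify:
  satisfied 2 clause(s); 3 remain; assigned so far: [1, 6]
unit clause [-4] forces x4=F; simplify:
  satisfied 2 clause(s); 1 remain; assigned so far: [1, 4, 6]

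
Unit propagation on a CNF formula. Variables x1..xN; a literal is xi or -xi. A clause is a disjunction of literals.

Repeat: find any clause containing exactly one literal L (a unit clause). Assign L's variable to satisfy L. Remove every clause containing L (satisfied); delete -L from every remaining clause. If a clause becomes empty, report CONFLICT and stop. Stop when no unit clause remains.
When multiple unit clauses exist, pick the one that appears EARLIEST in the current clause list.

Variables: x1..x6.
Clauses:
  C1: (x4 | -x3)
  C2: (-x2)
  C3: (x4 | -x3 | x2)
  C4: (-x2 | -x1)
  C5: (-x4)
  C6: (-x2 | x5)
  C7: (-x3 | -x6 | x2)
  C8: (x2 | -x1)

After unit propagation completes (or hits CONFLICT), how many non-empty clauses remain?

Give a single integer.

unit clause [-2] forces x2=F; simplify:
  drop 2 from [4, -3, 2] -> [4, -3]
  drop 2 from [-3, -6, 2] -> [-3, -6]
  drop 2 from [2, -1] -> [-1]
  satisfied 3 clause(s); 5 remain; assigned so far: [2]
unit clause [-4] forces x4=F; simplify:
  drop 4 from [4, -3] -> [-3]
  drop 4 from [4, -3] -> [-3]
  satisfied 1 clause(s); 4 remain; assigned so far: [2, 4]
unit clause [-3] forces x3=F; simplify:
  satisfied 3 clause(s); 1 remain; assigned so far: [2, 3, 4]
unit clause [-1] forces x1=F; simplify:
  satisfied 1 clause(s); 0 remain; assigned so far: [1, 2, 3, 4]

Answer: 0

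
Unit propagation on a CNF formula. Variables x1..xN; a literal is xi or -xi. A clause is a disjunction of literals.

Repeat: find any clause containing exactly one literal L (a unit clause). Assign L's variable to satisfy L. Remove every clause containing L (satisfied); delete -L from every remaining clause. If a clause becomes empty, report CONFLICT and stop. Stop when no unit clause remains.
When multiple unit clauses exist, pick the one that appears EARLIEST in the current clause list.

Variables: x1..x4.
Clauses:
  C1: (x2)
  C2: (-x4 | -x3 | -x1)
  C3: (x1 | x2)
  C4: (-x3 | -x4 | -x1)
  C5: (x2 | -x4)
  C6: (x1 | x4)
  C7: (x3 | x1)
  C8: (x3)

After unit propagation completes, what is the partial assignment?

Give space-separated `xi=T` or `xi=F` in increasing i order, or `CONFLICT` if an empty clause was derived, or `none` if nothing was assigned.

Answer: x2=T x3=T

Derivation:
unit clause [2] forces x2=T; simplify:
  satisfied 3 clause(s); 5 remain; assigned so far: [2]
unit clause [3] forces x3=T; simplify:
  drop -3 from [-4, -3, -1] -> [-4, -1]
  drop -3 from [-3, -4, -1] -> [-4, -1]
  satisfied 2 clause(s); 3 remain; assigned so far: [2, 3]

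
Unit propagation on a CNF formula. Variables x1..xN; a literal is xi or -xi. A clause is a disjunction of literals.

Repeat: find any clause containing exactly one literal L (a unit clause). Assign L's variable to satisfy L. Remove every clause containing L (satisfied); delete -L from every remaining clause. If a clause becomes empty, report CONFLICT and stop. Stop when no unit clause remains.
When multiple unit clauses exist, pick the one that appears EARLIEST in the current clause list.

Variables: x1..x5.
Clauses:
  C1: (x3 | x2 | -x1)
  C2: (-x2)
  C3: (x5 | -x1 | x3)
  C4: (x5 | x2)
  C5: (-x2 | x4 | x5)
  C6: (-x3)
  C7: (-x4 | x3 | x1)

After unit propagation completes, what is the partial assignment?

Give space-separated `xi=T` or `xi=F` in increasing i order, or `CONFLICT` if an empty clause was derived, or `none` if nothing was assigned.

Answer: x1=F x2=F x3=F x4=F x5=T

Derivation:
unit clause [-2] forces x2=F; simplify:
  drop 2 from [3, 2, -1] -> [3, -1]
  drop 2 from [5, 2] -> [5]
  satisfied 2 clause(s); 5 remain; assigned so far: [2]
unit clause [5] forces x5=T; simplify:
  satisfied 2 clause(s); 3 remain; assigned so far: [2, 5]
unit clause [-3] forces x3=F; simplify:
  drop 3 from [3, -1] -> [-1]
  drop 3 from [-4, 3, 1] -> [-4, 1]
  satisfied 1 clause(s); 2 remain; assigned so far: [2, 3, 5]
unit clause [-1] forces x1=F; simplify:
  drop 1 from [-4, 1] -> [-4]
  satisfied 1 clause(s); 1 remain; assigned so far: [1, 2, 3, 5]
unit clause [-4] forces x4=F; simplify:
  satisfied 1 clause(s); 0 remain; assigned so far: [1, 2, 3, 4, 5]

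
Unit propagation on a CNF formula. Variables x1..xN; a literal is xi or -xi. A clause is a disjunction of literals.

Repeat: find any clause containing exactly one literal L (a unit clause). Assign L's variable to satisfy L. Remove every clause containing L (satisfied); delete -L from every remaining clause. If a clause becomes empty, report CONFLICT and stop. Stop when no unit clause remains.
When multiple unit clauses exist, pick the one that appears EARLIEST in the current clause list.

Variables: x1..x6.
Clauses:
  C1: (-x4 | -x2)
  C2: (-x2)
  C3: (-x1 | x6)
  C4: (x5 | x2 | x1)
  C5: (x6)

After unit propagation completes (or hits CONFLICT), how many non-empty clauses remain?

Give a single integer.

unit clause [-2] forces x2=F; simplify:
  drop 2 from [5, 2, 1] -> [5, 1]
  satisfied 2 clause(s); 3 remain; assigned so far: [2]
unit clause [6] forces x6=T; simplify:
  satisfied 2 clause(s); 1 remain; assigned so far: [2, 6]

Answer: 1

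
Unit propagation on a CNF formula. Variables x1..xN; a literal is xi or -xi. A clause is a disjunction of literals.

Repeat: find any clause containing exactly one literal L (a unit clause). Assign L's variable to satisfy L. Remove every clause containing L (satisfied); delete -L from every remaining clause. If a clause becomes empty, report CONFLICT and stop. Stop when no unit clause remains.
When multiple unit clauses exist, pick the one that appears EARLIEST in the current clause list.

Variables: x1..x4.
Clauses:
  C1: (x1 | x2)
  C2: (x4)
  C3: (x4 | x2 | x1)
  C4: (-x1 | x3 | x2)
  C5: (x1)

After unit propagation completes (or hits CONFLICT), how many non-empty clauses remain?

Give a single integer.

Answer: 1

Derivation:
unit clause [4] forces x4=T; simplify:
  satisfied 2 clause(s); 3 remain; assigned so far: [4]
unit clause [1] forces x1=T; simplify:
  drop -1 from [-1, 3, 2] -> [3, 2]
  satisfied 2 clause(s); 1 remain; assigned so far: [1, 4]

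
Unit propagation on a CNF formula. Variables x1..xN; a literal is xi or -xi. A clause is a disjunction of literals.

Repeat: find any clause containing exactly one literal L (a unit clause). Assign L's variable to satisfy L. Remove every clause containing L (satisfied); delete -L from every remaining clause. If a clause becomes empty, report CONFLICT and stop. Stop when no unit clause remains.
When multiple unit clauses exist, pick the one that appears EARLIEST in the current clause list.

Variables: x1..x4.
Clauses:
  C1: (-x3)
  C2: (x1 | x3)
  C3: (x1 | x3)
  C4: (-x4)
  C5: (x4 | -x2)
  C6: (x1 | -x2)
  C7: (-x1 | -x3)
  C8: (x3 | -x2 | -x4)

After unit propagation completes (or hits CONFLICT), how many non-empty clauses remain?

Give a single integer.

Answer: 0

Derivation:
unit clause [-3] forces x3=F; simplify:
  drop 3 from [1, 3] -> [1]
  drop 3 from [1, 3] -> [1]
  drop 3 from [3, -2, -4] -> [-2, -4]
  satisfied 2 clause(s); 6 remain; assigned so far: [3]
unit clause [1] forces x1=T; simplify:
  satisfied 3 clause(s); 3 remain; assigned so far: [1, 3]
unit clause [-4] forces x4=F; simplify:
  drop 4 from [4, -2] -> [-2]
  satisfied 2 clause(s); 1 remain; assigned so far: [1, 3, 4]
unit clause [-2] forces x2=F; simplify:
  satisfied 1 clause(s); 0 remain; assigned so far: [1, 2, 3, 4]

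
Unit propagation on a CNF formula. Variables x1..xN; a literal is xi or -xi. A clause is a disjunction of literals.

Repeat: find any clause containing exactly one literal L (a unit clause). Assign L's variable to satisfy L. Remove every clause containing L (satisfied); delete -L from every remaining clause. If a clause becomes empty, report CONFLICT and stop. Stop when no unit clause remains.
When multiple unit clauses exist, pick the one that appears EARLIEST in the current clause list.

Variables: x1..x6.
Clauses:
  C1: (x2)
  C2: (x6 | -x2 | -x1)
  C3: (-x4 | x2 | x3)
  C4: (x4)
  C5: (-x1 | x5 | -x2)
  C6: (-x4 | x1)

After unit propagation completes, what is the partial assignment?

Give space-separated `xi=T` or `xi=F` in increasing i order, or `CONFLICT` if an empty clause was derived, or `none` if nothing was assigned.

Answer: x1=T x2=T x4=T x5=T x6=T

Derivation:
unit clause [2] forces x2=T; simplify:
  drop -2 from [6, -2, -1] -> [6, -1]
  drop -2 from [-1, 5, -2] -> [-1, 5]
  satisfied 2 clause(s); 4 remain; assigned so far: [2]
unit clause [4] forces x4=T; simplify:
  drop -4 from [-4, 1] -> [1]
  satisfied 1 clause(s); 3 remain; assigned so far: [2, 4]
unit clause [1] forces x1=T; simplify:
  drop -1 from [6, -1] -> [6]
  drop -1 from [-1, 5] -> [5]
  satisfied 1 clause(s); 2 remain; assigned so far: [1, 2, 4]
unit clause [6] forces x6=T; simplify:
  satisfied 1 clause(s); 1 remain; assigned so far: [1, 2, 4, 6]
unit clause [5] forces x5=T; simplify:
  satisfied 1 clause(s); 0 remain; assigned so far: [1, 2, 4, 5, 6]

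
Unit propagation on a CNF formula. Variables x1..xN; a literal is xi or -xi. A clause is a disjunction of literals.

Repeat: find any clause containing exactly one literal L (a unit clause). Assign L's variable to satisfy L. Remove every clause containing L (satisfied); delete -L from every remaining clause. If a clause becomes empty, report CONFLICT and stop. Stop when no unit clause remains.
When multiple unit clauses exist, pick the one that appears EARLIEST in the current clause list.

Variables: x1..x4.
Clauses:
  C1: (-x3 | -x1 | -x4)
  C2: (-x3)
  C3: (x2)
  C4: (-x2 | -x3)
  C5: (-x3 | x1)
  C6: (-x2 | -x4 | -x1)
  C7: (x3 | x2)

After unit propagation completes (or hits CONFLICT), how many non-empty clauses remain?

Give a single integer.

unit clause [-3] forces x3=F; simplify:
  drop 3 from [3, 2] -> [2]
  satisfied 4 clause(s); 3 remain; assigned so far: [3]
unit clause [2] forces x2=T; simplify:
  drop -2 from [-2, -4, -1] -> [-4, -1]
  satisfied 2 clause(s); 1 remain; assigned so far: [2, 3]

Answer: 1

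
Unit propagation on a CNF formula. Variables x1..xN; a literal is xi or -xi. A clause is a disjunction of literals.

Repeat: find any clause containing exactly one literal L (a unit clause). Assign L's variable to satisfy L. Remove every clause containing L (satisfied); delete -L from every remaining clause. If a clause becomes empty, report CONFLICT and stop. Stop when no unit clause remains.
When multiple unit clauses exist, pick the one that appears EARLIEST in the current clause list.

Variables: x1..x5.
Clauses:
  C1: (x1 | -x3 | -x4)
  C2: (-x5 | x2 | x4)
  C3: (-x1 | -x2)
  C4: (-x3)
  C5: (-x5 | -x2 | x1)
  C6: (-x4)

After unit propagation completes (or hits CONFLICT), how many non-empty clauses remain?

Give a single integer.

Answer: 3

Derivation:
unit clause [-3] forces x3=F; simplify:
  satisfied 2 clause(s); 4 remain; assigned so far: [3]
unit clause [-4] forces x4=F; simplify:
  drop 4 from [-5, 2, 4] -> [-5, 2]
  satisfied 1 clause(s); 3 remain; assigned so far: [3, 4]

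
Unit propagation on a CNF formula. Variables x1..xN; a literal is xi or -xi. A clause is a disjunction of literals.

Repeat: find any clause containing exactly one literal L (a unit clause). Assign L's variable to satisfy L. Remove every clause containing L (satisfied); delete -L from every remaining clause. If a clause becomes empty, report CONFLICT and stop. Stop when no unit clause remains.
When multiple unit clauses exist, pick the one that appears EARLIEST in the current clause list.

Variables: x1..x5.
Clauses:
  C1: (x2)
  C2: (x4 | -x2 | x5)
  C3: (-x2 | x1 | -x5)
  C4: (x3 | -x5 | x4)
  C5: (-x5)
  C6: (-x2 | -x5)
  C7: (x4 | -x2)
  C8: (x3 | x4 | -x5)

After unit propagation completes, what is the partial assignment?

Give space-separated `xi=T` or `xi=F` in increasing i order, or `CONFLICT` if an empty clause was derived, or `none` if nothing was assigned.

unit clause [2] forces x2=T; simplify:
  drop -2 from [4, -2, 5] -> [4, 5]
  drop -2 from [-2, 1, -5] -> [1, -5]
  drop -2 from [-2, -5] -> [-5]
  drop -2 from [4, -2] -> [4]
  satisfied 1 clause(s); 7 remain; assigned so far: [2]
unit clause [-5] forces x5=F; simplify:
  drop 5 from [4, 5] -> [4]
  satisfied 5 clause(s); 2 remain; assigned so far: [2, 5]
unit clause [4] forces x4=T; simplify:
  satisfied 2 clause(s); 0 remain; assigned so far: [2, 4, 5]

Answer: x2=T x4=T x5=F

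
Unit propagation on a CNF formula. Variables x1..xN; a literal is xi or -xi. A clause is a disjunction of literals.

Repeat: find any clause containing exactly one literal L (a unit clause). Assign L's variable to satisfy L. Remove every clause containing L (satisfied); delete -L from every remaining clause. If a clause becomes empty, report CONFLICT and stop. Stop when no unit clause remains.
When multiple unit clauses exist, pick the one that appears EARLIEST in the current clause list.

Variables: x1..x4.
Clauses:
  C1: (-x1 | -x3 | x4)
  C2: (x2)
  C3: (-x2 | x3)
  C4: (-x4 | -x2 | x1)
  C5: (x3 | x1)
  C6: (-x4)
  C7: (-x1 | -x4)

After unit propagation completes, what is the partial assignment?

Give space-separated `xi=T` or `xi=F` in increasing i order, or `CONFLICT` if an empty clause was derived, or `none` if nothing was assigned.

unit clause [2] forces x2=T; simplify:
  drop -2 from [-2, 3] -> [3]
  drop -2 from [-4, -2, 1] -> [-4, 1]
  satisfied 1 clause(s); 6 remain; assigned so far: [2]
unit clause [3] forces x3=T; simplify:
  drop -3 from [-1, -3, 4] -> [-1, 4]
  satisfied 2 clause(s); 4 remain; assigned so far: [2, 3]
unit clause [-4] forces x4=F; simplify:
  drop 4 from [-1, 4] -> [-1]
  satisfied 3 clause(s); 1 remain; assigned so far: [2, 3, 4]
unit clause [-1] forces x1=F; simplify:
  satisfied 1 clause(s); 0 remain; assigned so far: [1, 2, 3, 4]

Answer: x1=F x2=T x3=T x4=F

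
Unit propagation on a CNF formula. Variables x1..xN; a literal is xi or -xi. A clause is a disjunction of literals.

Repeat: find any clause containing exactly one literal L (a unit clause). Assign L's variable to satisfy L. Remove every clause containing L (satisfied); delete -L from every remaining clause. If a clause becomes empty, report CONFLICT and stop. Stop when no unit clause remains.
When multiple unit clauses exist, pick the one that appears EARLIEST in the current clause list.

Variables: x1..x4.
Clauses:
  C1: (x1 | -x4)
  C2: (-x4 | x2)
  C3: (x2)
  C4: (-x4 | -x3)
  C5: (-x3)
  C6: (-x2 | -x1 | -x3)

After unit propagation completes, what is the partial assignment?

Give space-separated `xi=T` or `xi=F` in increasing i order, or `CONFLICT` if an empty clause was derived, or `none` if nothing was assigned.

Answer: x2=T x3=F

Derivation:
unit clause [2] forces x2=T; simplify:
  drop -2 from [-2, -1, -3] -> [-1, -3]
  satisfied 2 clause(s); 4 remain; assigned so far: [2]
unit clause [-3] forces x3=F; simplify:
  satisfied 3 clause(s); 1 remain; assigned so far: [2, 3]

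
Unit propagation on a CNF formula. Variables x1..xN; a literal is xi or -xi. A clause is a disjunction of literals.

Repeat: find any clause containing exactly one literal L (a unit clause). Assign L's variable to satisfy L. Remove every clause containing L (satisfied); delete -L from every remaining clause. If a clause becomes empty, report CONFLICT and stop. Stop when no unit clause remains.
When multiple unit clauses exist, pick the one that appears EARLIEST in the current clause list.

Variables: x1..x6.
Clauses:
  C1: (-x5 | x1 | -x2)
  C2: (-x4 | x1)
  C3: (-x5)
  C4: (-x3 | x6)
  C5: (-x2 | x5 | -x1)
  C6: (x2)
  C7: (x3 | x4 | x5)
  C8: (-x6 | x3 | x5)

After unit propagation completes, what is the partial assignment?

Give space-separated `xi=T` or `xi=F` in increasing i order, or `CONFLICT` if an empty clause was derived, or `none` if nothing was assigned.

unit clause [-5] forces x5=F; simplify:
  drop 5 from [-2, 5, -1] -> [-2, -1]
  drop 5 from [3, 4, 5] -> [3, 4]
  drop 5 from [-6, 3, 5] -> [-6, 3]
  satisfied 2 clause(s); 6 remain; assigned so far: [5]
unit clause [2] forces x2=T; simplify:
  drop -2 from [-2, -1] -> [-1]
  satisfied 1 clause(s); 5 remain; assigned so far: [2, 5]
unit clause [-1] forces x1=F; simplify:
  drop 1 from [-4, 1] -> [-4]
  satisfied 1 clause(s); 4 remain; assigned so far: [1, 2, 5]
unit clause [-4] forces x4=F; simplify:
  drop 4 from [3, 4] -> [3]
  satisfied 1 clause(s); 3 remain; assigned so far: [1, 2, 4, 5]
unit clause [3] forces x3=T; simplify:
  drop -3 from [-3, 6] -> [6]
  satisfied 2 clause(s); 1 remain; assigned so far: [1, 2, 3, 4, 5]
unit clause [6] forces x6=T; simplify:
  satisfied 1 clause(s); 0 remain; assigned so far: [1, 2, 3, 4, 5, 6]

Answer: x1=F x2=T x3=T x4=F x5=F x6=T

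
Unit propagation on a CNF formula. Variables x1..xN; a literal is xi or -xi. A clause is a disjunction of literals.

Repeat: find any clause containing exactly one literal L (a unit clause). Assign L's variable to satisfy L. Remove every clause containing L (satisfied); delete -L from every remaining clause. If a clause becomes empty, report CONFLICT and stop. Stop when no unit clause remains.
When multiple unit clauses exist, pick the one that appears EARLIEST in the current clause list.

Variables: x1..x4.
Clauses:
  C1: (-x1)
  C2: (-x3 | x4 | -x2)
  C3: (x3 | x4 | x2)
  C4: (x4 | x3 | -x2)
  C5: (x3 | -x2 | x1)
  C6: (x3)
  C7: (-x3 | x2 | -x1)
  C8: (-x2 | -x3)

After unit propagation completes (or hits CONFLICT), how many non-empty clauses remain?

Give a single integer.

unit clause [-1] forces x1=F; simplify:
  drop 1 from [3, -2, 1] -> [3, -2]
  satisfied 2 clause(s); 6 remain; assigned so far: [1]
unit clause [3] forces x3=T; simplify:
  drop -3 from [-3, 4, -2] -> [4, -2]
  drop -3 from [-2, -3] -> [-2]
  satisfied 4 clause(s); 2 remain; assigned so far: [1, 3]
unit clause [-2] forces x2=F; simplify:
  satisfied 2 clause(s); 0 remain; assigned so far: [1, 2, 3]

Answer: 0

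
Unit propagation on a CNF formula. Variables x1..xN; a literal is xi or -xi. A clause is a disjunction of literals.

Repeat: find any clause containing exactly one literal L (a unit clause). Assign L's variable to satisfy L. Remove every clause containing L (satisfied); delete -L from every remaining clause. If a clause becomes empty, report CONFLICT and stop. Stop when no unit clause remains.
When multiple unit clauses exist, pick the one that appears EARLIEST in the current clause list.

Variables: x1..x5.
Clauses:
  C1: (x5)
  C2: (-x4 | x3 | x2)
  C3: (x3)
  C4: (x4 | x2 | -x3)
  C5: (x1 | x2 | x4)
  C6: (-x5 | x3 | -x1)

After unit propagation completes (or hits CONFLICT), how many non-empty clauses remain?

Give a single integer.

unit clause [5] forces x5=T; simplify:
  drop -5 from [-5, 3, -1] -> [3, -1]
  satisfied 1 clause(s); 5 remain; assigned so far: [5]
unit clause [3] forces x3=T; simplify:
  drop -3 from [4, 2, -3] -> [4, 2]
  satisfied 3 clause(s); 2 remain; assigned so far: [3, 5]

Answer: 2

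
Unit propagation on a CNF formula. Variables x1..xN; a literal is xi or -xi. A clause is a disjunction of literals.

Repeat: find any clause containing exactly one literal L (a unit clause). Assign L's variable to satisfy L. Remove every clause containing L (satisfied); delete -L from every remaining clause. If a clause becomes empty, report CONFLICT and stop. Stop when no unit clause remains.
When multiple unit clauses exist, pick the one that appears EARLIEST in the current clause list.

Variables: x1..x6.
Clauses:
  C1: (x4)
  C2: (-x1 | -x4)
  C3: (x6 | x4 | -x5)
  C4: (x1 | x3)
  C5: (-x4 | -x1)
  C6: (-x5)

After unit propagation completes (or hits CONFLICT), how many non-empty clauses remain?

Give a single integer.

unit clause [4] forces x4=T; simplify:
  drop -4 from [-1, -4] -> [-1]
  drop -4 from [-4, -1] -> [-1]
  satisfied 2 clause(s); 4 remain; assigned so far: [4]
unit clause [-1] forces x1=F; simplify:
  drop 1 from [1, 3] -> [3]
  satisfied 2 clause(s); 2 remain; assigned so far: [1, 4]
unit clause [3] forces x3=T; simplify:
  satisfied 1 clause(s); 1 remain; assigned so far: [1, 3, 4]
unit clause [-5] forces x5=F; simplify:
  satisfied 1 clause(s); 0 remain; assigned so far: [1, 3, 4, 5]

Answer: 0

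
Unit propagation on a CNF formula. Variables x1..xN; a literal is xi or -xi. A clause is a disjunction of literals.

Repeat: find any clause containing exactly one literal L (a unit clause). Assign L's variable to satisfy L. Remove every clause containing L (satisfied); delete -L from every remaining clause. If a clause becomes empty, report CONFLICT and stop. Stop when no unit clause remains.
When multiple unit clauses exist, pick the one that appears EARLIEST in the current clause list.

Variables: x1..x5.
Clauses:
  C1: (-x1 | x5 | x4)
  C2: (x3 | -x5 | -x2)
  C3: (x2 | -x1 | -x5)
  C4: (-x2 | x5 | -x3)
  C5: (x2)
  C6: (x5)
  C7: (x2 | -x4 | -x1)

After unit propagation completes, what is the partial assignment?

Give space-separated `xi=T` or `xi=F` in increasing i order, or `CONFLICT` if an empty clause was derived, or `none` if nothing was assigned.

Answer: x2=T x3=T x5=T

Derivation:
unit clause [2] forces x2=T; simplify:
  drop -2 from [3, -5, -2] -> [3, -5]
  drop -2 from [-2, 5, -3] -> [5, -3]
  satisfied 3 clause(s); 4 remain; assigned so far: [2]
unit clause [5] forces x5=T; simplify:
  drop -5 from [3, -5] -> [3]
  satisfied 3 clause(s); 1 remain; assigned so far: [2, 5]
unit clause [3] forces x3=T; simplify:
  satisfied 1 clause(s); 0 remain; assigned so far: [2, 3, 5]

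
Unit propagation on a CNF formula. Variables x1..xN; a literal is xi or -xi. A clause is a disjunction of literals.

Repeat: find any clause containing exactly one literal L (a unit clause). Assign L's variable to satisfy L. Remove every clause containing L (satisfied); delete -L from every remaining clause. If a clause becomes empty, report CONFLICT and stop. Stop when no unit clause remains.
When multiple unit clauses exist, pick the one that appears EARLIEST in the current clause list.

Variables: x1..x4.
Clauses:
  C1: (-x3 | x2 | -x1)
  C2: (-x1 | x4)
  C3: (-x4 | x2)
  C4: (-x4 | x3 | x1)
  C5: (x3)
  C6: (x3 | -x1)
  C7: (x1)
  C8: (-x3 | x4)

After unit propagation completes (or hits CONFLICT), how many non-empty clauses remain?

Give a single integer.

unit clause [3] forces x3=T; simplify:
  drop -3 from [-3, 2, -1] -> [2, -1]
  drop -3 from [-3, 4] -> [4]
  satisfied 3 clause(s); 5 remain; assigned so far: [3]
unit clause [1] forces x1=T; simplify:
  drop -1 from [2, -1] -> [2]
  drop -1 from [-1, 4] -> [4]
  satisfied 1 clause(s); 4 remain; assigned so far: [1, 3]
unit clause [2] forces x2=T; simplify:
  satisfied 2 clause(s); 2 remain; assigned so far: [1, 2, 3]
unit clause [4] forces x4=T; simplify:
  satisfied 2 clause(s); 0 remain; assigned so far: [1, 2, 3, 4]

Answer: 0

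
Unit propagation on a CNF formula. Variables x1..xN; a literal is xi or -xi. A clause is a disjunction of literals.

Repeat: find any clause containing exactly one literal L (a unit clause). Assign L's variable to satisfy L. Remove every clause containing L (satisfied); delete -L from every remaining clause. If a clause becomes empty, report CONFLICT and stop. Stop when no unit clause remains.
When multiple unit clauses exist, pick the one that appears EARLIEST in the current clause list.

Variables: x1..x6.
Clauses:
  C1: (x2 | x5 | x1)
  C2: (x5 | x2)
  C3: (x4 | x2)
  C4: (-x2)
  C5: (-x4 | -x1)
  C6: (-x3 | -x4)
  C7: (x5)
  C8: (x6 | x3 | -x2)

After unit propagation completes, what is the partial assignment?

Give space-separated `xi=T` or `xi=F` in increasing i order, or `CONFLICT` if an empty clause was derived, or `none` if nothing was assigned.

Answer: x1=F x2=F x3=F x4=T x5=T

Derivation:
unit clause [-2] forces x2=F; simplify:
  drop 2 from [2, 5, 1] -> [5, 1]
  drop 2 from [5, 2] -> [5]
  drop 2 from [4, 2] -> [4]
  satisfied 2 clause(s); 6 remain; assigned so far: [2]
unit clause [5] forces x5=T; simplify:
  satisfied 3 clause(s); 3 remain; assigned so far: [2, 5]
unit clause [4] forces x4=T; simplify:
  drop -4 from [-4, -1] -> [-1]
  drop -4 from [-3, -4] -> [-3]
  satisfied 1 clause(s); 2 remain; assigned so far: [2, 4, 5]
unit clause [-1] forces x1=F; simplify:
  satisfied 1 clause(s); 1 remain; assigned so far: [1, 2, 4, 5]
unit clause [-3] forces x3=F; simplify:
  satisfied 1 clause(s); 0 remain; assigned so far: [1, 2, 3, 4, 5]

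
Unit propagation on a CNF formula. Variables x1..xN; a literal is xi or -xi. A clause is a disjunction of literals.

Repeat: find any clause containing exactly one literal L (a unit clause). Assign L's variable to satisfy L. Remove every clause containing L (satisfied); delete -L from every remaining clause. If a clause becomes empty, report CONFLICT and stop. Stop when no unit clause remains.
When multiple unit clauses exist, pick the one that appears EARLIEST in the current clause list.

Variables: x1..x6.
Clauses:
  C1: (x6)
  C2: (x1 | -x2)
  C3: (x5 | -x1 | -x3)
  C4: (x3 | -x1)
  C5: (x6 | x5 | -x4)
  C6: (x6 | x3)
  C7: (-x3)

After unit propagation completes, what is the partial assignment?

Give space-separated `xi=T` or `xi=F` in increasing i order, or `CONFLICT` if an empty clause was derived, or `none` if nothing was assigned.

unit clause [6] forces x6=T; simplify:
  satisfied 3 clause(s); 4 remain; assigned so far: [6]
unit clause [-3] forces x3=F; simplify:
  drop 3 from [3, -1] -> [-1]
  satisfied 2 clause(s); 2 remain; assigned so far: [3, 6]
unit clause [-1] forces x1=F; simplify:
  drop 1 from [1, -2] -> [-2]
  satisfied 1 clause(s); 1 remain; assigned so far: [1, 3, 6]
unit clause [-2] forces x2=F; simplify:
  satisfied 1 clause(s); 0 remain; assigned so far: [1, 2, 3, 6]

Answer: x1=F x2=F x3=F x6=T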